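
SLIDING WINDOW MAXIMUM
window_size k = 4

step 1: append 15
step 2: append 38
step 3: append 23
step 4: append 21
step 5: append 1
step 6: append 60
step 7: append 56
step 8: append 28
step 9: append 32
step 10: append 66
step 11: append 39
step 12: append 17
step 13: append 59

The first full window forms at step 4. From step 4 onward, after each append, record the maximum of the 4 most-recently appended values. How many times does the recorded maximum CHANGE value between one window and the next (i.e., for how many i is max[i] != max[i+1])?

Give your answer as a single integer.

Answer: 2

Derivation:
step 1: append 15 -> window=[15] (not full yet)
step 2: append 38 -> window=[15, 38] (not full yet)
step 3: append 23 -> window=[15, 38, 23] (not full yet)
step 4: append 21 -> window=[15, 38, 23, 21] -> max=38
step 5: append 1 -> window=[38, 23, 21, 1] -> max=38
step 6: append 60 -> window=[23, 21, 1, 60] -> max=60
step 7: append 56 -> window=[21, 1, 60, 56] -> max=60
step 8: append 28 -> window=[1, 60, 56, 28] -> max=60
step 9: append 32 -> window=[60, 56, 28, 32] -> max=60
step 10: append 66 -> window=[56, 28, 32, 66] -> max=66
step 11: append 39 -> window=[28, 32, 66, 39] -> max=66
step 12: append 17 -> window=[32, 66, 39, 17] -> max=66
step 13: append 59 -> window=[66, 39, 17, 59] -> max=66
Recorded maximums: 38 38 60 60 60 60 66 66 66 66
Changes between consecutive maximums: 2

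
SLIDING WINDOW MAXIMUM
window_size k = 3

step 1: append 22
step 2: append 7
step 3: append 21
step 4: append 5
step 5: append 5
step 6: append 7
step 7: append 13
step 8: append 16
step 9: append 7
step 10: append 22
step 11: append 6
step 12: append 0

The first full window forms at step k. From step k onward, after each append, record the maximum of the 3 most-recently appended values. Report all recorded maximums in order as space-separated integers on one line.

Answer: 22 21 21 7 13 16 16 22 22 22

Derivation:
step 1: append 22 -> window=[22] (not full yet)
step 2: append 7 -> window=[22, 7] (not full yet)
step 3: append 21 -> window=[22, 7, 21] -> max=22
step 4: append 5 -> window=[7, 21, 5] -> max=21
step 5: append 5 -> window=[21, 5, 5] -> max=21
step 6: append 7 -> window=[5, 5, 7] -> max=7
step 7: append 13 -> window=[5, 7, 13] -> max=13
step 8: append 16 -> window=[7, 13, 16] -> max=16
step 9: append 7 -> window=[13, 16, 7] -> max=16
step 10: append 22 -> window=[16, 7, 22] -> max=22
step 11: append 6 -> window=[7, 22, 6] -> max=22
step 12: append 0 -> window=[22, 6, 0] -> max=22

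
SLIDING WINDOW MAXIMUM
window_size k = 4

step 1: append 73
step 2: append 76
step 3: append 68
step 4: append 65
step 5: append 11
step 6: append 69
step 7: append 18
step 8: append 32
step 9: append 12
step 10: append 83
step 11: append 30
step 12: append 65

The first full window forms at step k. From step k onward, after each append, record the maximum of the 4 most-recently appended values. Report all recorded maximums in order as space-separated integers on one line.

Answer: 76 76 69 69 69 69 83 83 83

Derivation:
step 1: append 73 -> window=[73] (not full yet)
step 2: append 76 -> window=[73, 76] (not full yet)
step 3: append 68 -> window=[73, 76, 68] (not full yet)
step 4: append 65 -> window=[73, 76, 68, 65] -> max=76
step 5: append 11 -> window=[76, 68, 65, 11] -> max=76
step 6: append 69 -> window=[68, 65, 11, 69] -> max=69
step 7: append 18 -> window=[65, 11, 69, 18] -> max=69
step 8: append 32 -> window=[11, 69, 18, 32] -> max=69
step 9: append 12 -> window=[69, 18, 32, 12] -> max=69
step 10: append 83 -> window=[18, 32, 12, 83] -> max=83
step 11: append 30 -> window=[32, 12, 83, 30] -> max=83
step 12: append 65 -> window=[12, 83, 30, 65] -> max=83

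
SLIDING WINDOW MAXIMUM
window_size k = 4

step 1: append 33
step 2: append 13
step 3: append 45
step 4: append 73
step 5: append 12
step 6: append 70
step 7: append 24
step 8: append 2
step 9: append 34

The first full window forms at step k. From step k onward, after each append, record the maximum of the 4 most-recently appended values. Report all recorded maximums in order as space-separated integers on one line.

step 1: append 33 -> window=[33] (not full yet)
step 2: append 13 -> window=[33, 13] (not full yet)
step 3: append 45 -> window=[33, 13, 45] (not full yet)
step 4: append 73 -> window=[33, 13, 45, 73] -> max=73
step 5: append 12 -> window=[13, 45, 73, 12] -> max=73
step 6: append 70 -> window=[45, 73, 12, 70] -> max=73
step 7: append 24 -> window=[73, 12, 70, 24] -> max=73
step 8: append 2 -> window=[12, 70, 24, 2] -> max=70
step 9: append 34 -> window=[70, 24, 2, 34] -> max=70

Answer: 73 73 73 73 70 70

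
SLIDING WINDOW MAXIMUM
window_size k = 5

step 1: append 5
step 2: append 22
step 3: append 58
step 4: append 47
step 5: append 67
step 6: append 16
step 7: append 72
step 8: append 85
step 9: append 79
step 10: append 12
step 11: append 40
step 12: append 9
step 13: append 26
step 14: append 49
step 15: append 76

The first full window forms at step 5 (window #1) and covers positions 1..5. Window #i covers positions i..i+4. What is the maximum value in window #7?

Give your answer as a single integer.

Answer: 85

Derivation:
step 1: append 5 -> window=[5] (not full yet)
step 2: append 22 -> window=[5, 22] (not full yet)
step 3: append 58 -> window=[5, 22, 58] (not full yet)
step 4: append 47 -> window=[5, 22, 58, 47] (not full yet)
step 5: append 67 -> window=[5, 22, 58, 47, 67] -> max=67
step 6: append 16 -> window=[22, 58, 47, 67, 16] -> max=67
step 7: append 72 -> window=[58, 47, 67, 16, 72] -> max=72
step 8: append 85 -> window=[47, 67, 16, 72, 85] -> max=85
step 9: append 79 -> window=[67, 16, 72, 85, 79] -> max=85
step 10: append 12 -> window=[16, 72, 85, 79, 12] -> max=85
step 11: append 40 -> window=[72, 85, 79, 12, 40] -> max=85
Window #7 max = 85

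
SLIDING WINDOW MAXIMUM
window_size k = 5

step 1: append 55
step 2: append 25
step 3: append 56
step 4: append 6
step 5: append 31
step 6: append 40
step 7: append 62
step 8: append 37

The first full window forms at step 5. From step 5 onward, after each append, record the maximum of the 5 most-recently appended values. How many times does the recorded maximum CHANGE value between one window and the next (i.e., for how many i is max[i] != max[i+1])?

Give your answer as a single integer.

step 1: append 55 -> window=[55] (not full yet)
step 2: append 25 -> window=[55, 25] (not full yet)
step 3: append 56 -> window=[55, 25, 56] (not full yet)
step 4: append 6 -> window=[55, 25, 56, 6] (not full yet)
step 5: append 31 -> window=[55, 25, 56, 6, 31] -> max=56
step 6: append 40 -> window=[25, 56, 6, 31, 40] -> max=56
step 7: append 62 -> window=[56, 6, 31, 40, 62] -> max=62
step 8: append 37 -> window=[6, 31, 40, 62, 37] -> max=62
Recorded maximums: 56 56 62 62
Changes between consecutive maximums: 1

Answer: 1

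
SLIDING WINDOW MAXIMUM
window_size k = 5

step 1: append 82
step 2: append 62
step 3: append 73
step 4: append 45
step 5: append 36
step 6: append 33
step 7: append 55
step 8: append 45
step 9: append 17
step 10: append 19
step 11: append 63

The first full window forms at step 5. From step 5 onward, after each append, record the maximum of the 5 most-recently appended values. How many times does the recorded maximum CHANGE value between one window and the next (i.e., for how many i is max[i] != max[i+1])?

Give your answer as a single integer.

step 1: append 82 -> window=[82] (not full yet)
step 2: append 62 -> window=[82, 62] (not full yet)
step 3: append 73 -> window=[82, 62, 73] (not full yet)
step 4: append 45 -> window=[82, 62, 73, 45] (not full yet)
step 5: append 36 -> window=[82, 62, 73, 45, 36] -> max=82
step 6: append 33 -> window=[62, 73, 45, 36, 33] -> max=73
step 7: append 55 -> window=[73, 45, 36, 33, 55] -> max=73
step 8: append 45 -> window=[45, 36, 33, 55, 45] -> max=55
step 9: append 17 -> window=[36, 33, 55, 45, 17] -> max=55
step 10: append 19 -> window=[33, 55, 45, 17, 19] -> max=55
step 11: append 63 -> window=[55, 45, 17, 19, 63] -> max=63
Recorded maximums: 82 73 73 55 55 55 63
Changes between consecutive maximums: 3

Answer: 3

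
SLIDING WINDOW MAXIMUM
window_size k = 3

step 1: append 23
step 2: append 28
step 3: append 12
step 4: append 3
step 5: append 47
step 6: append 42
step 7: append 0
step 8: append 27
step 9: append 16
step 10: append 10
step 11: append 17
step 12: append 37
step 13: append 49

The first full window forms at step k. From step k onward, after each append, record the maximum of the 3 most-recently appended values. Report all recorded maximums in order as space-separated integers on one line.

step 1: append 23 -> window=[23] (not full yet)
step 2: append 28 -> window=[23, 28] (not full yet)
step 3: append 12 -> window=[23, 28, 12] -> max=28
step 4: append 3 -> window=[28, 12, 3] -> max=28
step 5: append 47 -> window=[12, 3, 47] -> max=47
step 6: append 42 -> window=[3, 47, 42] -> max=47
step 7: append 0 -> window=[47, 42, 0] -> max=47
step 8: append 27 -> window=[42, 0, 27] -> max=42
step 9: append 16 -> window=[0, 27, 16] -> max=27
step 10: append 10 -> window=[27, 16, 10] -> max=27
step 11: append 17 -> window=[16, 10, 17] -> max=17
step 12: append 37 -> window=[10, 17, 37] -> max=37
step 13: append 49 -> window=[17, 37, 49] -> max=49

Answer: 28 28 47 47 47 42 27 27 17 37 49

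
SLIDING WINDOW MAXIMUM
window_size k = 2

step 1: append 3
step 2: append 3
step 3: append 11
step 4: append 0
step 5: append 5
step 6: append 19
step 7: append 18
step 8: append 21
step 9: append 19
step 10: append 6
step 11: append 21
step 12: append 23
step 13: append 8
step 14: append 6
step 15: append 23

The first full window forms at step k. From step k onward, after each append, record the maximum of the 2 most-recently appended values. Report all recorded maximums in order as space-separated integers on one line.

Answer: 3 11 11 5 19 19 21 21 19 21 23 23 8 23

Derivation:
step 1: append 3 -> window=[3] (not full yet)
step 2: append 3 -> window=[3, 3] -> max=3
step 3: append 11 -> window=[3, 11] -> max=11
step 4: append 0 -> window=[11, 0] -> max=11
step 5: append 5 -> window=[0, 5] -> max=5
step 6: append 19 -> window=[5, 19] -> max=19
step 7: append 18 -> window=[19, 18] -> max=19
step 8: append 21 -> window=[18, 21] -> max=21
step 9: append 19 -> window=[21, 19] -> max=21
step 10: append 6 -> window=[19, 6] -> max=19
step 11: append 21 -> window=[6, 21] -> max=21
step 12: append 23 -> window=[21, 23] -> max=23
step 13: append 8 -> window=[23, 8] -> max=23
step 14: append 6 -> window=[8, 6] -> max=8
step 15: append 23 -> window=[6, 23] -> max=23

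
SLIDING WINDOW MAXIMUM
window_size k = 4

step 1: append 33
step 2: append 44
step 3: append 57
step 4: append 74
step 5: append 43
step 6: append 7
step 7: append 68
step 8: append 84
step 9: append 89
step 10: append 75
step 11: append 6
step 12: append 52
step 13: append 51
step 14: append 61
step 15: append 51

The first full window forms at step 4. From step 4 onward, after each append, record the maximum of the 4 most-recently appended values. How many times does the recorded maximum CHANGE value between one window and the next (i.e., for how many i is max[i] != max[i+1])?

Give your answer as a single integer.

Answer: 4

Derivation:
step 1: append 33 -> window=[33] (not full yet)
step 2: append 44 -> window=[33, 44] (not full yet)
step 3: append 57 -> window=[33, 44, 57] (not full yet)
step 4: append 74 -> window=[33, 44, 57, 74] -> max=74
step 5: append 43 -> window=[44, 57, 74, 43] -> max=74
step 6: append 7 -> window=[57, 74, 43, 7] -> max=74
step 7: append 68 -> window=[74, 43, 7, 68] -> max=74
step 8: append 84 -> window=[43, 7, 68, 84] -> max=84
step 9: append 89 -> window=[7, 68, 84, 89] -> max=89
step 10: append 75 -> window=[68, 84, 89, 75] -> max=89
step 11: append 6 -> window=[84, 89, 75, 6] -> max=89
step 12: append 52 -> window=[89, 75, 6, 52] -> max=89
step 13: append 51 -> window=[75, 6, 52, 51] -> max=75
step 14: append 61 -> window=[6, 52, 51, 61] -> max=61
step 15: append 51 -> window=[52, 51, 61, 51] -> max=61
Recorded maximums: 74 74 74 74 84 89 89 89 89 75 61 61
Changes between consecutive maximums: 4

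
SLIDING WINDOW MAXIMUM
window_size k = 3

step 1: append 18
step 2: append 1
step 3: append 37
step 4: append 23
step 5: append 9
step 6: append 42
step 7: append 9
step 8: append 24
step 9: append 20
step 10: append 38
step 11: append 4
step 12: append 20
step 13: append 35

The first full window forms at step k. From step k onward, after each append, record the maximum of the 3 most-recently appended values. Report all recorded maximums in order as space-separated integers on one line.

Answer: 37 37 37 42 42 42 24 38 38 38 35

Derivation:
step 1: append 18 -> window=[18] (not full yet)
step 2: append 1 -> window=[18, 1] (not full yet)
step 3: append 37 -> window=[18, 1, 37] -> max=37
step 4: append 23 -> window=[1, 37, 23] -> max=37
step 5: append 9 -> window=[37, 23, 9] -> max=37
step 6: append 42 -> window=[23, 9, 42] -> max=42
step 7: append 9 -> window=[9, 42, 9] -> max=42
step 8: append 24 -> window=[42, 9, 24] -> max=42
step 9: append 20 -> window=[9, 24, 20] -> max=24
step 10: append 38 -> window=[24, 20, 38] -> max=38
step 11: append 4 -> window=[20, 38, 4] -> max=38
step 12: append 20 -> window=[38, 4, 20] -> max=38
step 13: append 35 -> window=[4, 20, 35] -> max=35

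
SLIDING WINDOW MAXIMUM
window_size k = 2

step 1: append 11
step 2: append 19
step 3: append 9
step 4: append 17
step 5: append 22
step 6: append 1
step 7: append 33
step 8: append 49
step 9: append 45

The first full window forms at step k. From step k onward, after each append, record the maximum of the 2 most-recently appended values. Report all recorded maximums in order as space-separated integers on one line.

step 1: append 11 -> window=[11] (not full yet)
step 2: append 19 -> window=[11, 19] -> max=19
step 3: append 9 -> window=[19, 9] -> max=19
step 4: append 17 -> window=[9, 17] -> max=17
step 5: append 22 -> window=[17, 22] -> max=22
step 6: append 1 -> window=[22, 1] -> max=22
step 7: append 33 -> window=[1, 33] -> max=33
step 8: append 49 -> window=[33, 49] -> max=49
step 9: append 45 -> window=[49, 45] -> max=49

Answer: 19 19 17 22 22 33 49 49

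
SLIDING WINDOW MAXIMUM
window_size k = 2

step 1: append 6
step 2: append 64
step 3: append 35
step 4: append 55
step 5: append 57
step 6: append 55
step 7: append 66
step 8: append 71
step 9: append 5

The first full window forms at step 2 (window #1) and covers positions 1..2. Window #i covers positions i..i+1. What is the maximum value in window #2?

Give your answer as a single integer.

Answer: 64

Derivation:
step 1: append 6 -> window=[6] (not full yet)
step 2: append 64 -> window=[6, 64] -> max=64
step 3: append 35 -> window=[64, 35] -> max=64
Window #2 max = 64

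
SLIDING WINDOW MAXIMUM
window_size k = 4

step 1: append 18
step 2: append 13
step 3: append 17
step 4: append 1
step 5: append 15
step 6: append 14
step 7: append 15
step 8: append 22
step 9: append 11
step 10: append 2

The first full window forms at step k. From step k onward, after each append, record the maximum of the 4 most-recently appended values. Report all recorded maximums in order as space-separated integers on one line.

step 1: append 18 -> window=[18] (not full yet)
step 2: append 13 -> window=[18, 13] (not full yet)
step 3: append 17 -> window=[18, 13, 17] (not full yet)
step 4: append 1 -> window=[18, 13, 17, 1] -> max=18
step 5: append 15 -> window=[13, 17, 1, 15] -> max=17
step 6: append 14 -> window=[17, 1, 15, 14] -> max=17
step 7: append 15 -> window=[1, 15, 14, 15] -> max=15
step 8: append 22 -> window=[15, 14, 15, 22] -> max=22
step 9: append 11 -> window=[14, 15, 22, 11] -> max=22
step 10: append 2 -> window=[15, 22, 11, 2] -> max=22

Answer: 18 17 17 15 22 22 22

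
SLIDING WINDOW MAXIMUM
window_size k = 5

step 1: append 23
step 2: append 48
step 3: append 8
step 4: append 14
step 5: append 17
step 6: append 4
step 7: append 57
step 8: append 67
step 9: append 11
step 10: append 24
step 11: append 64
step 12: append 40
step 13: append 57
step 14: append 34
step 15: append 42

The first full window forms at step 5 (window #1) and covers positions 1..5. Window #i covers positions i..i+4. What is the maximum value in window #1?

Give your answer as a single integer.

step 1: append 23 -> window=[23] (not full yet)
step 2: append 48 -> window=[23, 48] (not full yet)
step 3: append 8 -> window=[23, 48, 8] (not full yet)
step 4: append 14 -> window=[23, 48, 8, 14] (not full yet)
step 5: append 17 -> window=[23, 48, 8, 14, 17] -> max=48
Window #1 max = 48

Answer: 48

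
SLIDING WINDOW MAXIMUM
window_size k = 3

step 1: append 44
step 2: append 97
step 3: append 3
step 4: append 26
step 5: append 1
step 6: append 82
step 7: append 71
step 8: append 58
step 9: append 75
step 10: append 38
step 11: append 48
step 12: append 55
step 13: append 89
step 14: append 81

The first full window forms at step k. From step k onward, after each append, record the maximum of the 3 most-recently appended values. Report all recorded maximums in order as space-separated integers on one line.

step 1: append 44 -> window=[44] (not full yet)
step 2: append 97 -> window=[44, 97] (not full yet)
step 3: append 3 -> window=[44, 97, 3] -> max=97
step 4: append 26 -> window=[97, 3, 26] -> max=97
step 5: append 1 -> window=[3, 26, 1] -> max=26
step 6: append 82 -> window=[26, 1, 82] -> max=82
step 7: append 71 -> window=[1, 82, 71] -> max=82
step 8: append 58 -> window=[82, 71, 58] -> max=82
step 9: append 75 -> window=[71, 58, 75] -> max=75
step 10: append 38 -> window=[58, 75, 38] -> max=75
step 11: append 48 -> window=[75, 38, 48] -> max=75
step 12: append 55 -> window=[38, 48, 55] -> max=55
step 13: append 89 -> window=[48, 55, 89] -> max=89
step 14: append 81 -> window=[55, 89, 81] -> max=89

Answer: 97 97 26 82 82 82 75 75 75 55 89 89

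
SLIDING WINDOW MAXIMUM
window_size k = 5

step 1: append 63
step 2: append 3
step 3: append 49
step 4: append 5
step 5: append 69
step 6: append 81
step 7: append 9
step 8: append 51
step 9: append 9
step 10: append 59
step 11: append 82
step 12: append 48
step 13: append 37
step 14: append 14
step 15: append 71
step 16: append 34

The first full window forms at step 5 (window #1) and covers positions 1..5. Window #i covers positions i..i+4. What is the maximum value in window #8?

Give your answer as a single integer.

Answer: 82

Derivation:
step 1: append 63 -> window=[63] (not full yet)
step 2: append 3 -> window=[63, 3] (not full yet)
step 3: append 49 -> window=[63, 3, 49] (not full yet)
step 4: append 5 -> window=[63, 3, 49, 5] (not full yet)
step 5: append 69 -> window=[63, 3, 49, 5, 69] -> max=69
step 6: append 81 -> window=[3, 49, 5, 69, 81] -> max=81
step 7: append 9 -> window=[49, 5, 69, 81, 9] -> max=81
step 8: append 51 -> window=[5, 69, 81, 9, 51] -> max=81
step 9: append 9 -> window=[69, 81, 9, 51, 9] -> max=81
step 10: append 59 -> window=[81, 9, 51, 9, 59] -> max=81
step 11: append 82 -> window=[9, 51, 9, 59, 82] -> max=82
step 12: append 48 -> window=[51, 9, 59, 82, 48] -> max=82
Window #8 max = 82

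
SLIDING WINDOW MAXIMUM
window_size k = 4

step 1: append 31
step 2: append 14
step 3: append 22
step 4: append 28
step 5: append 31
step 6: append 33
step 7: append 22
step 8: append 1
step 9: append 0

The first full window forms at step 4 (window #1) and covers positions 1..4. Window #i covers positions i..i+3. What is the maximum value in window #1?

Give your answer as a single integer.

step 1: append 31 -> window=[31] (not full yet)
step 2: append 14 -> window=[31, 14] (not full yet)
step 3: append 22 -> window=[31, 14, 22] (not full yet)
step 4: append 28 -> window=[31, 14, 22, 28] -> max=31
Window #1 max = 31

Answer: 31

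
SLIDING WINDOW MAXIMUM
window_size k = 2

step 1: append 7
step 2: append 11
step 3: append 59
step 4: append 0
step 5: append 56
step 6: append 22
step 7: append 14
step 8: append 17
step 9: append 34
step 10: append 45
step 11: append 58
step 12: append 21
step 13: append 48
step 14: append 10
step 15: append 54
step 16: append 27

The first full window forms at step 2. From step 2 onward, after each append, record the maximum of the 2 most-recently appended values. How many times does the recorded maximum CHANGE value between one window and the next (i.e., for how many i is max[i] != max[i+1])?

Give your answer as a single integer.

step 1: append 7 -> window=[7] (not full yet)
step 2: append 11 -> window=[7, 11] -> max=11
step 3: append 59 -> window=[11, 59] -> max=59
step 4: append 0 -> window=[59, 0] -> max=59
step 5: append 56 -> window=[0, 56] -> max=56
step 6: append 22 -> window=[56, 22] -> max=56
step 7: append 14 -> window=[22, 14] -> max=22
step 8: append 17 -> window=[14, 17] -> max=17
step 9: append 34 -> window=[17, 34] -> max=34
step 10: append 45 -> window=[34, 45] -> max=45
step 11: append 58 -> window=[45, 58] -> max=58
step 12: append 21 -> window=[58, 21] -> max=58
step 13: append 48 -> window=[21, 48] -> max=48
step 14: append 10 -> window=[48, 10] -> max=48
step 15: append 54 -> window=[10, 54] -> max=54
step 16: append 27 -> window=[54, 27] -> max=54
Recorded maximums: 11 59 59 56 56 22 17 34 45 58 58 48 48 54 54
Changes between consecutive maximums: 9

Answer: 9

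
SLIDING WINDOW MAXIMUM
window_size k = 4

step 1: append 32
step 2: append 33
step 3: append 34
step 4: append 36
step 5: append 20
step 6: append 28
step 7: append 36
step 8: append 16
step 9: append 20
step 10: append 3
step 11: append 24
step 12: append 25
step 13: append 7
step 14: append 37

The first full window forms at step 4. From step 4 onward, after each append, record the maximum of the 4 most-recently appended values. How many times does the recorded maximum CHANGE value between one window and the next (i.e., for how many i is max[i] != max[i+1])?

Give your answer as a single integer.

Answer: 3

Derivation:
step 1: append 32 -> window=[32] (not full yet)
step 2: append 33 -> window=[32, 33] (not full yet)
step 3: append 34 -> window=[32, 33, 34] (not full yet)
step 4: append 36 -> window=[32, 33, 34, 36] -> max=36
step 5: append 20 -> window=[33, 34, 36, 20] -> max=36
step 6: append 28 -> window=[34, 36, 20, 28] -> max=36
step 7: append 36 -> window=[36, 20, 28, 36] -> max=36
step 8: append 16 -> window=[20, 28, 36, 16] -> max=36
step 9: append 20 -> window=[28, 36, 16, 20] -> max=36
step 10: append 3 -> window=[36, 16, 20, 3] -> max=36
step 11: append 24 -> window=[16, 20, 3, 24] -> max=24
step 12: append 25 -> window=[20, 3, 24, 25] -> max=25
step 13: append 7 -> window=[3, 24, 25, 7] -> max=25
step 14: append 37 -> window=[24, 25, 7, 37] -> max=37
Recorded maximums: 36 36 36 36 36 36 36 24 25 25 37
Changes between consecutive maximums: 3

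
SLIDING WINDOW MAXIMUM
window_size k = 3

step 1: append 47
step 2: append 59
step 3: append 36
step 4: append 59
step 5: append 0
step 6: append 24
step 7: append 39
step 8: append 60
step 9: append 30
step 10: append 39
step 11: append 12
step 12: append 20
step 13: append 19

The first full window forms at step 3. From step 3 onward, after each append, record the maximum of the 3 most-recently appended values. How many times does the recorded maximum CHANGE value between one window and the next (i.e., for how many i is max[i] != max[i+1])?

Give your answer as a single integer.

Answer: 4

Derivation:
step 1: append 47 -> window=[47] (not full yet)
step 2: append 59 -> window=[47, 59] (not full yet)
step 3: append 36 -> window=[47, 59, 36] -> max=59
step 4: append 59 -> window=[59, 36, 59] -> max=59
step 5: append 0 -> window=[36, 59, 0] -> max=59
step 6: append 24 -> window=[59, 0, 24] -> max=59
step 7: append 39 -> window=[0, 24, 39] -> max=39
step 8: append 60 -> window=[24, 39, 60] -> max=60
step 9: append 30 -> window=[39, 60, 30] -> max=60
step 10: append 39 -> window=[60, 30, 39] -> max=60
step 11: append 12 -> window=[30, 39, 12] -> max=39
step 12: append 20 -> window=[39, 12, 20] -> max=39
step 13: append 19 -> window=[12, 20, 19] -> max=20
Recorded maximums: 59 59 59 59 39 60 60 60 39 39 20
Changes between consecutive maximums: 4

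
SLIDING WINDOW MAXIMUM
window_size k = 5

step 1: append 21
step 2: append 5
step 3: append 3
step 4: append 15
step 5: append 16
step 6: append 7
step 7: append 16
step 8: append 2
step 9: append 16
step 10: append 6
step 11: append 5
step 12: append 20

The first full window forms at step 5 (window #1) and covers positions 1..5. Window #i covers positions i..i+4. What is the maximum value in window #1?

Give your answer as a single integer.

step 1: append 21 -> window=[21] (not full yet)
step 2: append 5 -> window=[21, 5] (not full yet)
step 3: append 3 -> window=[21, 5, 3] (not full yet)
step 4: append 15 -> window=[21, 5, 3, 15] (not full yet)
step 5: append 16 -> window=[21, 5, 3, 15, 16] -> max=21
Window #1 max = 21

Answer: 21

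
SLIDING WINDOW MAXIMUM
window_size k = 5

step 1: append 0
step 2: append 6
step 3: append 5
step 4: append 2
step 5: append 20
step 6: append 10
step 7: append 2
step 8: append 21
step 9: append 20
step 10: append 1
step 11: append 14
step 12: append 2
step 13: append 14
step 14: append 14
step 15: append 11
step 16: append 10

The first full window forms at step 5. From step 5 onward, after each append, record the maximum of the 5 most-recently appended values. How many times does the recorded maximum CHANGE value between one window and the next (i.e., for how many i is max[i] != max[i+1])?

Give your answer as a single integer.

Answer: 3

Derivation:
step 1: append 0 -> window=[0] (not full yet)
step 2: append 6 -> window=[0, 6] (not full yet)
step 3: append 5 -> window=[0, 6, 5] (not full yet)
step 4: append 2 -> window=[0, 6, 5, 2] (not full yet)
step 5: append 20 -> window=[0, 6, 5, 2, 20] -> max=20
step 6: append 10 -> window=[6, 5, 2, 20, 10] -> max=20
step 7: append 2 -> window=[5, 2, 20, 10, 2] -> max=20
step 8: append 21 -> window=[2, 20, 10, 2, 21] -> max=21
step 9: append 20 -> window=[20, 10, 2, 21, 20] -> max=21
step 10: append 1 -> window=[10, 2, 21, 20, 1] -> max=21
step 11: append 14 -> window=[2, 21, 20, 1, 14] -> max=21
step 12: append 2 -> window=[21, 20, 1, 14, 2] -> max=21
step 13: append 14 -> window=[20, 1, 14, 2, 14] -> max=20
step 14: append 14 -> window=[1, 14, 2, 14, 14] -> max=14
step 15: append 11 -> window=[14, 2, 14, 14, 11] -> max=14
step 16: append 10 -> window=[2, 14, 14, 11, 10] -> max=14
Recorded maximums: 20 20 20 21 21 21 21 21 20 14 14 14
Changes between consecutive maximums: 3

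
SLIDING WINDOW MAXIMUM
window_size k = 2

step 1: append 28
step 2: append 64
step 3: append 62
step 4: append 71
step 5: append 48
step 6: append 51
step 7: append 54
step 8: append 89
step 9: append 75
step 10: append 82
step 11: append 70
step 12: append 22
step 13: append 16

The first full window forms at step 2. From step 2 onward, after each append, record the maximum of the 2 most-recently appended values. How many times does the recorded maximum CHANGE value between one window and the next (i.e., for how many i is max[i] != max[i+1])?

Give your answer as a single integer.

step 1: append 28 -> window=[28] (not full yet)
step 2: append 64 -> window=[28, 64] -> max=64
step 3: append 62 -> window=[64, 62] -> max=64
step 4: append 71 -> window=[62, 71] -> max=71
step 5: append 48 -> window=[71, 48] -> max=71
step 6: append 51 -> window=[48, 51] -> max=51
step 7: append 54 -> window=[51, 54] -> max=54
step 8: append 89 -> window=[54, 89] -> max=89
step 9: append 75 -> window=[89, 75] -> max=89
step 10: append 82 -> window=[75, 82] -> max=82
step 11: append 70 -> window=[82, 70] -> max=82
step 12: append 22 -> window=[70, 22] -> max=70
step 13: append 16 -> window=[22, 16] -> max=22
Recorded maximums: 64 64 71 71 51 54 89 89 82 82 70 22
Changes between consecutive maximums: 7

Answer: 7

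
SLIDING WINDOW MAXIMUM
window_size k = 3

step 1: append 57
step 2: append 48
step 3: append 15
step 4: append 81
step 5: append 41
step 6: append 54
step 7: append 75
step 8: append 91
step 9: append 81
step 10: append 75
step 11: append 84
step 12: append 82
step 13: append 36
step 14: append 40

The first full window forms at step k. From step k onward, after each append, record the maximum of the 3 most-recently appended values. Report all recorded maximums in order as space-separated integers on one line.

step 1: append 57 -> window=[57] (not full yet)
step 2: append 48 -> window=[57, 48] (not full yet)
step 3: append 15 -> window=[57, 48, 15] -> max=57
step 4: append 81 -> window=[48, 15, 81] -> max=81
step 5: append 41 -> window=[15, 81, 41] -> max=81
step 6: append 54 -> window=[81, 41, 54] -> max=81
step 7: append 75 -> window=[41, 54, 75] -> max=75
step 8: append 91 -> window=[54, 75, 91] -> max=91
step 9: append 81 -> window=[75, 91, 81] -> max=91
step 10: append 75 -> window=[91, 81, 75] -> max=91
step 11: append 84 -> window=[81, 75, 84] -> max=84
step 12: append 82 -> window=[75, 84, 82] -> max=84
step 13: append 36 -> window=[84, 82, 36] -> max=84
step 14: append 40 -> window=[82, 36, 40] -> max=82

Answer: 57 81 81 81 75 91 91 91 84 84 84 82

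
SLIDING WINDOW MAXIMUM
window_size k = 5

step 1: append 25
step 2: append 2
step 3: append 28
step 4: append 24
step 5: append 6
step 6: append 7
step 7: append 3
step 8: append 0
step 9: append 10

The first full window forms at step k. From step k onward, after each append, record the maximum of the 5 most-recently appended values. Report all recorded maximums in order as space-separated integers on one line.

Answer: 28 28 28 24 10

Derivation:
step 1: append 25 -> window=[25] (not full yet)
step 2: append 2 -> window=[25, 2] (not full yet)
step 3: append 28 -> window=[25, 2, 28] (not full yet)
step 4: append 24 -> window=[25, 2, 28, 24] (not full yet)
step 5: append 6 -> window=[25, 2, 28, 24, 6] -> max=28
step 6: append 7 -> window=[2, 28, 24, 6, 7] -> max=28
step 7: append 3 -> window=[28, 24, 6, 7, 3] -> max=28
step 8: append 0 -> window=[24, 6, 7, 3, 0] -> max=24
step 9: append 10 -> window=[6, 7, 3, 0, 10] -> max=10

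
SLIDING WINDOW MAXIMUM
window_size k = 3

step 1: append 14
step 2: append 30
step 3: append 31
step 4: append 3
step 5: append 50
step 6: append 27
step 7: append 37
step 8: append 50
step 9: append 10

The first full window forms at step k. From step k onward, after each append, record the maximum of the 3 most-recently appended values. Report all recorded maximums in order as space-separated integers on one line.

Answer: 31 31 50 50 50 50 50

Derivation:
step 1: append 14 -> window=[14] (not full yet)
step 2: append 30 -> window=[14, 30] (not full yet)
step 3: append 31 -> window=[14, 30, 31] -> max=31
step 4: append 3 -> window=[30, 31, 3] -> max=31
step 5: append 50 -> window=[31, 3, 50] -> max=50
step 6: append 27 -> window=[3, 50, 27] -> max=50
step 7: append 37 -> window=[50, 27, 37] -> max=50
step 8: append 50 -> window=[27, 37, 50] -> max=50
step 9: append 10 -> window=[37, 50, 10] -> max=50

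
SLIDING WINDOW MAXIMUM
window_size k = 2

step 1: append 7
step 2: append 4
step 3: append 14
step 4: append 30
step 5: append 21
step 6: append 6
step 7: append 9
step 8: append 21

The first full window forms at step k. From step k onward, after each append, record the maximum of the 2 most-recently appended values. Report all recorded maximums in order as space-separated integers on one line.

step 1: append 7 -> window=[7] (not full yet)
step 2: append 4 -> window=[7, 4] -> max=7
step 3: append 14 -> window=[4, 14] -> max=14
step 4: append 30 -> window=[14, 30] -> max=30
step 5: append 21 -> window=[30, 21] -> max=30
step 6: append 6 -> window=[21, 6] -> max=21
step 7: append 9 -> window=[6, 9] -> max=9
step 8: append 21 -> window=[9, 21] -> max=21

Answer: 7 14 30 30 21 9 21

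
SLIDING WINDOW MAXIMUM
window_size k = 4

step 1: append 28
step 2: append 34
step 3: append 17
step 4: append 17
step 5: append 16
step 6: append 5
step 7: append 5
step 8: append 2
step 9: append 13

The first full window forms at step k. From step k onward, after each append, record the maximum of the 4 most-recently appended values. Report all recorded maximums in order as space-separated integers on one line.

Answer: 34 34 17 17 16 13

Derivation:
step 1: append 28 -> window=[28] (not full yet)
step 2: append 34 -> window=[28, 34] (not full yet)
step 3: append 17 -> window=[28, 34, 17] (not full yet)
step 4: append 17 -> window=[28, 34, 17, 17] -> max=34
step 5: append 16 -> window=[34, 17, 17, 16] -> max=34
step 6: append 5 -> window=[17, 17, 16, 5] -> max=17
step 7: append 5 -> window=[17, 16, 5, 5] -> max=17
step 8: append 2 -> window=[16, 5, 5, 2] -> max=16
step 9: append 13 -> window=[5, 5, 2, 13] -> max=13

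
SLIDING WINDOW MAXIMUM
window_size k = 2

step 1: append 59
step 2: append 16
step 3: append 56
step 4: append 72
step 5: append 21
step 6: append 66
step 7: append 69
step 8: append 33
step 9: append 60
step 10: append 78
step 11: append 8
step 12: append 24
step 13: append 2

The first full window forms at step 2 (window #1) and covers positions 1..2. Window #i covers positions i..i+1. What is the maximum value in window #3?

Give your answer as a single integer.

step 1: append 59 -> window=[59] (not full yet)
step 2: append 16 -> window=[59, 16] -> max=59
step 3: append 56 -> window=[16, 56] -> max=56
step 4: append 72 -> window=[56, 72] -> max=72
Window #3 max = 72

Answer: 72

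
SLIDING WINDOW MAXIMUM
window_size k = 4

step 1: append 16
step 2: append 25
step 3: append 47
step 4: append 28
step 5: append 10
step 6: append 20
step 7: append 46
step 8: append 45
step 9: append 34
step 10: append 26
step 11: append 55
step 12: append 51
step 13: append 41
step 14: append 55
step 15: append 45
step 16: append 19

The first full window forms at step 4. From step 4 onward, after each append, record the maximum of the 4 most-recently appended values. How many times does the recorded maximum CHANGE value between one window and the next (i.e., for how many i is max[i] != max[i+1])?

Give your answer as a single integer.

Answer: 2

Derivation:
step 1: append 16 -> window=[16] (not full yet)
step 2: append 25 -> window=[16, 25] (not full yet)
step 3: append 47 -> window=[16, 25, 47] (not full yet)
step 4: append 28 -> window=[16, 25, 47, 28] -> max=47
step 5: append 10 -> window=[25, 47, 28, 10] -> max=47
step 6: append 20 -> window=[47, 28, 10, 20] -> max=47
step 7: append 46 -> window=[28, 10, 20, 46] -> max=46
step 8: append 45 -> window=[10, 20, 46, 45] -> max=46
step 9: append 34 -> window=[20, 46, 45, 34] -> max=46
step 10: append 26 -> window=[46, 45, 34, 26] -> max=46
step 11: append 55 -> window=[45, 34, 26, 55] -> max=55
step 12: append 51 -> window=[34, 26, 55, 51] -> max=55
step 13: append 41 -> window=[26, 55, 51, 41] -> max=55
step 14: append 55 -> window=[55, 51, 41, 55] -> max=55
step 15: append 45 -> window=[51, 41, 55, 45] -> max=55
step 16: append 19 -> window=[41, 55, 45, 19] -> max=55
Recorded maximums: 47 47 47 46 46 46 46 55 55 55 55 55 55
Changes between consecutive maximums: 2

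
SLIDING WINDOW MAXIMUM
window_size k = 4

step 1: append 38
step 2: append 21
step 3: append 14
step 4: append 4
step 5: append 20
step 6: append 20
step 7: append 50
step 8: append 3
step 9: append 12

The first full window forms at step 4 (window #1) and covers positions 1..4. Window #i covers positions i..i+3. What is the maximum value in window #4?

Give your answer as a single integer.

Answer: 50

Derivation:
step 1: append 38 -> window=[38] (not full yet)
step 2: append 21 -> window=[38, 21] (not full yet)
step 3: append 14 -> window=[38, 21, 14] (not full yet)
step 4: append 4 -> window=[38, 21, 14, 4] -> max=38
step 5: append 20 -> window=[21, 14, 4, 20] -> max=21
step 6: append 20 -> window=[14, 4, 20, 20] -> max=20
step 7: append 50 -> window=[4, 20, 20, 50] -> max=50
Window #4 max = 50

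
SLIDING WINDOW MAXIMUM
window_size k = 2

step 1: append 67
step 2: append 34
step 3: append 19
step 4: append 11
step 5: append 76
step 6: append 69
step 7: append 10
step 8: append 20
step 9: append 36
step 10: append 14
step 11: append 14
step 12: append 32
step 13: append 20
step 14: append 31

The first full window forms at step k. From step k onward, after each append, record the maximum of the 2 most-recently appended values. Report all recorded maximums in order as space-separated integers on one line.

Answer: 67 34 19 76 76 69 20 36 36 14 32 32 31

Derivation:
step 1: append 67 -> window=[67] (not full yet)
step 2: append 34 -> window=[67, 34] -> max=67
step 3: append 19 -> window=[34, 19] -> max=34
step 4: append 11 -> window=[19, 11] -> max=19
step 5: append 76 -> window=[11, 76] -> max=76
step 6: append 69 -> window=[76, 69] -> max=76
step 7: append 10 -> window=[69, 10] -> max=69
step 8: append 20 -> window=[10, 20] -> max=20
step 9: append 36 -> window=[20, 36] -> max=36
step 10: append 14 -> window=[36, 14] -> max=36
step 11: append 14 -> window=[14, 14] -> max=14
step 12: append 32 -> window=[14, 32] -> max=32
step 13: append 20 -> window=[32, 20] -> max=32
step 14: append 31 -> window=[20, 31] -> max=31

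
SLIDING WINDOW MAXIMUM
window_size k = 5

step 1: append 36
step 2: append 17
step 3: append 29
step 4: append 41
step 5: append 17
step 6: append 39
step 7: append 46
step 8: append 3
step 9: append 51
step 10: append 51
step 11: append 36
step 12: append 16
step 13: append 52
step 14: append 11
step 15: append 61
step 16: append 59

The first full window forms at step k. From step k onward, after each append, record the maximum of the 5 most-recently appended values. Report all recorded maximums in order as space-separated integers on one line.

Answer: 41 41 46 46 51 51 51 51 52 52 61 61

Derivation:
step 1: append 36 -> window=[36] (not full yet)
step 2: append 17 -> window=[36, 17] (not full yet)
step 3: append 29 -> window=[36, 17, 29] (not full yet)
step 4: append 41 -> window=[36, 17, 29, 41] (not full yet)
step 5: append 17 -> window=[36, 17, 29, 41, 17] -> max=41
step 6: append 39 -> window=[17, 29, 41, 17, 39] -> max=41
step 7: append 46 -> window=[29, 41, 17, 39, 46] -> max=46
step 8: append 3 -> window=[41, 17, 39, 46, 3] -> max=46
step 9: append 51 -> window=[17, 39, 46, 3, 51] -> max=51
step 10: append 51 -> window=[39, 46, 3, 51, 51] -> max=51
step 11: append 36 -> window=[46, 3, 51, 51, 36] -> max=51
step 12: append 16 -> window=[3, 51, 51, 36, 16] -> max=51
step 13: append 52 -> window=[51, 51, 36, 16, 52] -> max=52
step 14: append 11 -> window=[51, 36, 16, 52, 11] -> max=52
step 15: append 61 -> window=[36, 16, 52, 11, 61] -> max=61
step 16: append 59 -> window=[16, 52, 11, 61, 59] -> max=61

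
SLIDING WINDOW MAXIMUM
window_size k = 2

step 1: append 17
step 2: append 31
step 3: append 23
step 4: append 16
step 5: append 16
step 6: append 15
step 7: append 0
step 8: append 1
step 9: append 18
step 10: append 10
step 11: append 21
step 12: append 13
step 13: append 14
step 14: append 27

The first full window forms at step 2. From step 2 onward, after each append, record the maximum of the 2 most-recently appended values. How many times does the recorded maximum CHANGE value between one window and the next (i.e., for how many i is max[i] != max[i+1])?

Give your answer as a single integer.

Answer: 8

Derivation:
step 1: append 17 -> window=[17] (not full yet)
step 2: append 31 -> window=[17, 31] -> max=31
step 3: append 23 -> window=[31, 23] -> max=31
step 4: append 16 -> window=[23, 16] -> max=23
step 5: append 16 -> window=[16, 16] -> max=16
step 6: append 15 -> window=[16, 15] -> max=16
step 7: append 0 -> window=[15, 0] -> max=15
step 8: append 1 -> window=[0, 1] -> max=1
step 9: append 18 -> window=[1, 18] -> max=18
step 10: append 10 -> window=[18, 10] -> max=18
step 11: append 21 -> window=[10, 21] -> max=21
step 12: append 13 -> window=[21, 13] -> max=21
step 13: append 14 -> window=[13, 14] -> max=14
step 14: append 27 -> window=[14, 27] -> max=27
Recorded maximums: 31 31 23 16 16 15 1 18 18 21 21 14 27
Changes between consecutive maximums: 8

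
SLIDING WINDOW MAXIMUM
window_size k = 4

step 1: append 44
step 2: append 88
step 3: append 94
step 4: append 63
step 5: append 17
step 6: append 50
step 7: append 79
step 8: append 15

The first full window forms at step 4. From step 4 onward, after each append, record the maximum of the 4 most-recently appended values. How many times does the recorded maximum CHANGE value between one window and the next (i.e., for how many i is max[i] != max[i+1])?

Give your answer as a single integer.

step 1: append 44 -> window=[44] (not full yet)
step 2: append 88 -> window=[44, 88] (not full yet)
step 3: append 94 -> window=[44, 88, 94] (not full yet)
step 4: append 63 -> window=[44, 88, 94, 63] -> max=94
step 5: append 17 -> window=[88, 94, 63, 17] -> max=94
step 6: append 50 -> window=[94, 63, 17, 50] -> max=94
step 7: append 79 -> window=[63, 17, 50, 79] -> max=79
step 8: append 15 -> window=[17, 50, 79, 15] -> max=79
Recorded maximums: 94 94 94 79 79
Changes between consecutive maximums: 1

Answer: 1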